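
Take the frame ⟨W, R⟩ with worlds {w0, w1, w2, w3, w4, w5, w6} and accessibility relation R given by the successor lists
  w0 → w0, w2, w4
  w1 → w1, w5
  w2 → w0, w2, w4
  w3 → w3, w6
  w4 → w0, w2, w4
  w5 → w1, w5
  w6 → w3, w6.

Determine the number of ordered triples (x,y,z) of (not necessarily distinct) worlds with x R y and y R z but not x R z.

0

R is transitive; there are no such tuples.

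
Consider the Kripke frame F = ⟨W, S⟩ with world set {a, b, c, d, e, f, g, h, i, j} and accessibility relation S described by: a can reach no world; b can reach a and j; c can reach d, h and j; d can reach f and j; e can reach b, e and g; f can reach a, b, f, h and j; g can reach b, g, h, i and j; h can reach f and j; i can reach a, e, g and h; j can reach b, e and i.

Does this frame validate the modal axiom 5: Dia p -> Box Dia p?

Axiom 5 corresponds to the accessibility relation being Euclidean.
Euclidean: no — b S a and b S j, but not a S j.

No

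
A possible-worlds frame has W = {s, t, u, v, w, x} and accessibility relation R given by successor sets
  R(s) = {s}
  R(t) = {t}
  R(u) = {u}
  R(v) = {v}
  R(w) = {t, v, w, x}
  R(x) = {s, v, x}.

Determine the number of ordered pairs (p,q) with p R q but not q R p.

5

Enumerating: (w,t), (w,v), (w,x), (x,s), (x,v).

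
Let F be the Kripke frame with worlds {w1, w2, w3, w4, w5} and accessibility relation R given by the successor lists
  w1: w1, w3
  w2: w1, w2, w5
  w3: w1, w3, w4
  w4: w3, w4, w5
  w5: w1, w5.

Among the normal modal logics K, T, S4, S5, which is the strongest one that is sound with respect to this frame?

Reflexive (axiom T): yes — every world is R-related to itself.
Transitive (axiom 4): no — w1 R w3 and w3 R w4, but not w1 R w4.
Euclidean (axiom 5): no — w2 R w1 and w2 R w5, but not w1 R w5.
So F validates K, T; S4 would additionally require R to be transitive. The strongest is T.

T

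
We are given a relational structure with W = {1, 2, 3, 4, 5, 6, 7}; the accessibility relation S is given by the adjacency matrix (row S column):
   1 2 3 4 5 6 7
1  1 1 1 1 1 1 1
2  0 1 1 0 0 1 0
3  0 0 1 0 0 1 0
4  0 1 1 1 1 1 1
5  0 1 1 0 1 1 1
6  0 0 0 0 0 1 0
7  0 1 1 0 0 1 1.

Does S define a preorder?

Yes

Reflexive: yes — every world is S-related to itself.
Transitive: yes — every two-step S-path is closed by a direct edge.
So S is a preorder.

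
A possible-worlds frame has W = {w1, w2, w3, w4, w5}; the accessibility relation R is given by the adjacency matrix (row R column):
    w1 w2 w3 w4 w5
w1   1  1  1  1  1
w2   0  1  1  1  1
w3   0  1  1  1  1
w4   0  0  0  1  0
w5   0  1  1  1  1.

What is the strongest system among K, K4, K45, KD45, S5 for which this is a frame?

Transitive (axiom 4): yes — every two-step R-path is closed by a direct edge.
Euclidean (axiom 5): no — w1 R w4 and w1 R w2, but not w4 R w2.
Serial (axiom D): yes — every world has a successor (e.g. w1 R w1).
Reflexive (axiom T): yes — every world is R-related to itself.
So F validates K, K4; K45 would additionally require R to be Euclidean. The strongest is K4.

K4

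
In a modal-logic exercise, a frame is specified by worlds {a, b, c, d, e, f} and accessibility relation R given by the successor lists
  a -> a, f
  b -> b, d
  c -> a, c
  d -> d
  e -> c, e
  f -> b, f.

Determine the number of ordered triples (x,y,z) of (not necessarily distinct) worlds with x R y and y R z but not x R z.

Enumerating: (a,f,b), (c,a,f), (e,c,a), (f,b,d).

4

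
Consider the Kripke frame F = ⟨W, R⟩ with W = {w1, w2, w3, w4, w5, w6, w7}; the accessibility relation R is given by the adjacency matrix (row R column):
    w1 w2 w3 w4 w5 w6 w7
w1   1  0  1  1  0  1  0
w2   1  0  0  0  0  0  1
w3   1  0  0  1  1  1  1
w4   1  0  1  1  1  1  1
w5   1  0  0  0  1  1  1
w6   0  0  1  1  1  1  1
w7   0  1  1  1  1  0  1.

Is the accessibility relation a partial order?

Reflexive: no — w2 is not related to itself.
Transitive: no — w1 R w3 and w3 R w5, but not w1 R w5.
Antisymmetric: no — w1 R w3 and w3 R w1 with w1 ≠ w3.
So R is not a partial order.

No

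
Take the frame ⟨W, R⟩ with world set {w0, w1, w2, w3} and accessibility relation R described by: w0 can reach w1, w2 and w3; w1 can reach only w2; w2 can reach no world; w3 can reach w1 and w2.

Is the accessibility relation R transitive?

Transitive: yes — every two-step R-path is closed by a direct edge.

Yes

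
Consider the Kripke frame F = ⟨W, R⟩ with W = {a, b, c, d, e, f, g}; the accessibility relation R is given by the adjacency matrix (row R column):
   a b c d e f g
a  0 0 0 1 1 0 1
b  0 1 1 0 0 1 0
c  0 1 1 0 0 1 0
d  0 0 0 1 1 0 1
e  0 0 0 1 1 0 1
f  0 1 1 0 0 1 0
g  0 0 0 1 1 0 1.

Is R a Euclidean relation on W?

Euclidean: yes — any two successors of a common world are R-related.

Yes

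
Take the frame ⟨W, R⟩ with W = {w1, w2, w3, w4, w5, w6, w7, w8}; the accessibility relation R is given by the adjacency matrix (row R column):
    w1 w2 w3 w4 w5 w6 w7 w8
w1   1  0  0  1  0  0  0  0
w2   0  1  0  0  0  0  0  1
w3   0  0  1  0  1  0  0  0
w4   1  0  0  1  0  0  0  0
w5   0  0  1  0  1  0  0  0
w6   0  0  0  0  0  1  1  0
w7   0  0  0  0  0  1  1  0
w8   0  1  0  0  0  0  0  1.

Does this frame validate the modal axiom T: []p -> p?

The schema T characterises exactly the reflexive frames.
Reflexive: yes — every world is R-related to itself.

Yes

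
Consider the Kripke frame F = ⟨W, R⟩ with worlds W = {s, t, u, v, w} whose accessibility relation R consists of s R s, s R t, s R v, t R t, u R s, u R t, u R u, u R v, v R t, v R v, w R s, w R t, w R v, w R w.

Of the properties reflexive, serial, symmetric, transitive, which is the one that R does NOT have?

symmetric

Reflexive: yes — every world is R-related to itself.
Serial: yes — every world has a successor (e.g. s R s).
Symmetric: no — s R t but not t R s.
Transitive: yes — every two-step R-path is closed by a direct edge.
Only symmetric fails.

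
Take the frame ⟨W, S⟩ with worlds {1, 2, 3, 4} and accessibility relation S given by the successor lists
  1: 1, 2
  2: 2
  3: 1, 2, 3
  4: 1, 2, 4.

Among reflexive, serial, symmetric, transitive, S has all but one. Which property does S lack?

Reflexive: yes — every world is S-related to itself.
Serial: yes — every world has a successor (e.g. 1 S 1).
Symmetric: no — 1 S 2 but not 2 S 1.
Transitive: yes — every two-step S-path is closed by a direct edge.
Only symmetric fails.

symmetric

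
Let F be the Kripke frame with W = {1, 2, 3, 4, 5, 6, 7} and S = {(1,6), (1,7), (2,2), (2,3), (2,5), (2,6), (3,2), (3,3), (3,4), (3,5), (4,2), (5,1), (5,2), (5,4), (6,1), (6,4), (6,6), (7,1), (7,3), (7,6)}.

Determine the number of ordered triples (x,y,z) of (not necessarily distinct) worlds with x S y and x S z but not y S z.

Enumerating: (1,6,7), (1,7,7), (2,3,6), (2,5,3), (2,5,5), (2,5,6), (2,6,2), (2,6,3), (2,6,5), (3,2,4), (3,4,3), (3,4,4), … and 20 more.
Total: 32.

32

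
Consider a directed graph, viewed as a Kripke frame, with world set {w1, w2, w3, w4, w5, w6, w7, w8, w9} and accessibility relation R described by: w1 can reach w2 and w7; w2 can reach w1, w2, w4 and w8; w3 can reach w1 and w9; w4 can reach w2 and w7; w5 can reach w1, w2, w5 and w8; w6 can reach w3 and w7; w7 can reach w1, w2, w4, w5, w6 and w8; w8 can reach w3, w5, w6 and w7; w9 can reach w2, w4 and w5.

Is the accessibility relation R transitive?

Transitive: no — w1 R w2 and w2 R w4, but not w1 R w4.

No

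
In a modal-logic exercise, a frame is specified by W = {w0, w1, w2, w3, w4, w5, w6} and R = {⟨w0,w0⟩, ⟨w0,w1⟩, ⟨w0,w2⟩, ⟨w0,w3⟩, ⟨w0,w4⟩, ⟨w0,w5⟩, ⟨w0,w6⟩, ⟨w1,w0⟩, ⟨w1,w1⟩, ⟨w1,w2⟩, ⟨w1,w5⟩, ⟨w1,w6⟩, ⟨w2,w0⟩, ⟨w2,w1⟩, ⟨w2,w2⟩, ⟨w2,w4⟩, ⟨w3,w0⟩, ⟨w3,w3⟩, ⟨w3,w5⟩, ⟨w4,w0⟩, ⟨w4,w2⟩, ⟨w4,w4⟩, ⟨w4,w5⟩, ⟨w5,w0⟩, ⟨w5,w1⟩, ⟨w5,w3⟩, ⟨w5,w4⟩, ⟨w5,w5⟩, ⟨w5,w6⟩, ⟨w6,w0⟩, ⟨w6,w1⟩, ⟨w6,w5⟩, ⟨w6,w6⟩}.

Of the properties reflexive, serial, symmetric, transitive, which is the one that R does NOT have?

Reflexive: yes — every world is R-related to itself.
Serial: yes — every world has a successor (e.g. w0 R w0).
Symmetric: yes — every pair in R has its reverse in R.
Transitive: no — w1 R w0 and w0 R w3, but not w1 R w3.
Only transitive fails.

transitive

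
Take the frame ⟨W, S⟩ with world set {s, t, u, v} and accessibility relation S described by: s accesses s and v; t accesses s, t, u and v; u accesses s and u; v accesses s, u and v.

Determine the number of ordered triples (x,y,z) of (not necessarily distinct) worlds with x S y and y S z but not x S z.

2

Enumerating: (s,v,u), (u,s,v).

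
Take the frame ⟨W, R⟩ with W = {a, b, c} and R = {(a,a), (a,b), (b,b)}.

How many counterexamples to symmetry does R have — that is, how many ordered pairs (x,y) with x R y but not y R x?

Enumerating: (a,b).

1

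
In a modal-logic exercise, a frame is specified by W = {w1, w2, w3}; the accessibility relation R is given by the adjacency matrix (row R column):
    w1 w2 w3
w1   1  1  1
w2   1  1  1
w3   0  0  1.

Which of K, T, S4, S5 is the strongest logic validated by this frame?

Reflexive (axiom T): yes — every world is R-related to itself.
Transitive (axiom 4): yes — every two-step R-path is closed by a direct edge.
Euclidean (axiom 5): no — w1 R w3 and w1 R w2, but not w3 R w2.
So F validates K, T, S4; S5 would additionally require R to be Euclidean. The strongest is S4.

S4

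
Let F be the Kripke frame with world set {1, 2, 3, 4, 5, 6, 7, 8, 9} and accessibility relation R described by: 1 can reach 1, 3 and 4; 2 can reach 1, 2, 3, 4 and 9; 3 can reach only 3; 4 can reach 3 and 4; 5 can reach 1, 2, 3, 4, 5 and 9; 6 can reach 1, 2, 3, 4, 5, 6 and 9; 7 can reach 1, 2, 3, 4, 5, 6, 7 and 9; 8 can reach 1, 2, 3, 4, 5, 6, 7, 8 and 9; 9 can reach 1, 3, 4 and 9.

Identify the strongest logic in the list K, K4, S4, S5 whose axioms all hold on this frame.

S4

Transitive (axiom 4): yes — every two-step R-path is closed by a direct edge.
Reflexive (axiom T): yes — every world is R-related to itself.
Euclidean (axiom 5): no — 1 R 3 and 1 R 4, but not 3 R 4.
So F validates K, K4, S4; S5 would additionally require R to be Euclidean. The strongest is S4.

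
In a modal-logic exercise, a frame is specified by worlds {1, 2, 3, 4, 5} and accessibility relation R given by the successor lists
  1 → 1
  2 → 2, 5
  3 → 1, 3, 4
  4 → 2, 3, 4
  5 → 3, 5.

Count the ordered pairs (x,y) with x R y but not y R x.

4

Enumerating: (2,5), (3,1), (4,2), (5,3).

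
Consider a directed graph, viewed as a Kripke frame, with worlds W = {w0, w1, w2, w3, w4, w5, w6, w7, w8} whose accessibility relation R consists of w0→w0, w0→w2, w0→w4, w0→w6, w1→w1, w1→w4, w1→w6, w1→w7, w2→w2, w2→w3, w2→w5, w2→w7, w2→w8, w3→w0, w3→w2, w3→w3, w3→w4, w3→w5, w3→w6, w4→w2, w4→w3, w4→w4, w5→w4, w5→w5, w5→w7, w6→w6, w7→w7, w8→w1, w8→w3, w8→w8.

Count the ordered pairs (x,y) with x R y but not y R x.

17

Enumerating: (w0,w2), (w0,w4), (w0,w6), (w1,w4), (w1,w6), (w1,w7), (w2,w5), (w2,w7), (w2,w8), (w3,w0), (w3,w5), (w3,w6), (w4,w2), (w5,w4), (w5,w7), (w8,w1), (w8,w3).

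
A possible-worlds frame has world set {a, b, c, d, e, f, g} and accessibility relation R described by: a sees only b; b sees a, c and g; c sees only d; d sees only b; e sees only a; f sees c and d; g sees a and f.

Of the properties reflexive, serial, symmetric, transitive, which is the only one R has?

serial

Reflexive: no — a is not related to itself.
Serial: yes — every world has a successor (e.g. a R b).
Symmetric: no — b R c but not c R b.
Transitive: no — a R b and b R c, but not a R c.
Only serial holds.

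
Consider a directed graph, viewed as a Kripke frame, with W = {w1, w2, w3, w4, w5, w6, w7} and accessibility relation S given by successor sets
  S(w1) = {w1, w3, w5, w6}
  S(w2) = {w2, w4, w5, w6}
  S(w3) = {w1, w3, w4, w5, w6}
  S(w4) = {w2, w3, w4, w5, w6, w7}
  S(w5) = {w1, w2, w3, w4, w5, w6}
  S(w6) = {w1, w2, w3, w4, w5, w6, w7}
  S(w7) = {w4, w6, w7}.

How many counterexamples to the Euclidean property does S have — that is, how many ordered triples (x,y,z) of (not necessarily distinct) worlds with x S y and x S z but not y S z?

Enumerating: (w3,w1,w4), (w3,w4,w1), (w4,w2,w3), (w4,w2,w7), (w4,w3,w2), (w4,w3,w7), (w4,w5,w7), (w4,w7,w2), (w4,w7,w3), (w4,w7,w5), (w5,w1,w2), (w5,w1,w4), … and 18 more.
Total: 30.

30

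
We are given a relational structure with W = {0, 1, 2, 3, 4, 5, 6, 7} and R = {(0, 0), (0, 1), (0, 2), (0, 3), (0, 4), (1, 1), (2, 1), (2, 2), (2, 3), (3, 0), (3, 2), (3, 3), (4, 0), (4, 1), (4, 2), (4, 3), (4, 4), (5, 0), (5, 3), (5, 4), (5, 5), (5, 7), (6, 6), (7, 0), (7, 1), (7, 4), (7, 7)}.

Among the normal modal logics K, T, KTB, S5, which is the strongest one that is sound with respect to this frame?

T

Reflexive (axiom T): yes — every world is R-related to itself.
Symmetric (axiom B): no — 0 R 1 but not 1 R 0.
Euclidean (axiom 5): no — 0 R 1 and 0 R 2, but not 1 R 2.
So F validates K, T; KTB would additionally require R to be symmetric. The strongest is T.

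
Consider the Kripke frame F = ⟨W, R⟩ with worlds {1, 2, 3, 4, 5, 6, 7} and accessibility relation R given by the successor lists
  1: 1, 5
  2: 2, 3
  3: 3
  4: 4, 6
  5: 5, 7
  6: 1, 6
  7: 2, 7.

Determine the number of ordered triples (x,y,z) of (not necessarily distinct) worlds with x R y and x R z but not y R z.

6

Enumerating: (1,5,1), (2,3,2), (4,6,4), (5,7,5), (6,1,6), (7,2,7).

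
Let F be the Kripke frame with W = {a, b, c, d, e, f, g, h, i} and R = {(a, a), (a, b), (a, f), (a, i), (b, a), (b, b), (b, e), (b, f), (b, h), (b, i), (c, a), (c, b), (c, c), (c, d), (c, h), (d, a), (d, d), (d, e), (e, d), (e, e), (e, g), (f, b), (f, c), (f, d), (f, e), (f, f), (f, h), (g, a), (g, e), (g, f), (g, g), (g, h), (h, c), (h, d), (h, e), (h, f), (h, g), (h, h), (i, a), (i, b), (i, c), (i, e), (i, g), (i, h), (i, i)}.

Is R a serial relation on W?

Serial: yes — every world has a successor (e.g. a R a).

Yes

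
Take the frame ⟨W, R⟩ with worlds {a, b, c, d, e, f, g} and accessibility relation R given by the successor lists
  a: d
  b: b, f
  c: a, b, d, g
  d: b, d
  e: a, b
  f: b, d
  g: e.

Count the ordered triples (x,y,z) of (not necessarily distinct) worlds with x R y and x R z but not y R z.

19

Enumerating: (b,f,f), (c,a,a), (c,a,b), (c,a,g), (c,b,a), (c,b,d), (c,b,g), (c,d,a), (c,d,g), (c,g,a), (c,g,b), (c,g,d), … and 7 more.
Total: 19.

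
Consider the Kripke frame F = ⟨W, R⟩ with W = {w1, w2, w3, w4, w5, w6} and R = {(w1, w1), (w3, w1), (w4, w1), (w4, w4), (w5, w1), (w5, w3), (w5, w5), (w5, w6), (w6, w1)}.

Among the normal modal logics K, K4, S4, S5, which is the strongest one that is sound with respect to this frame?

K4

Transitive (axiom 4): yes — every two-step R-path is closed by a direct edge.
Reflexive (axiom T): no — w2 is not related to itself.
Euclidean (axiom 5): no — w5 R w1 and w5 R w3, but not w1 R w3.
So F validates K, K4; S4 would additionally require R to be reflexive. The strongest is K4.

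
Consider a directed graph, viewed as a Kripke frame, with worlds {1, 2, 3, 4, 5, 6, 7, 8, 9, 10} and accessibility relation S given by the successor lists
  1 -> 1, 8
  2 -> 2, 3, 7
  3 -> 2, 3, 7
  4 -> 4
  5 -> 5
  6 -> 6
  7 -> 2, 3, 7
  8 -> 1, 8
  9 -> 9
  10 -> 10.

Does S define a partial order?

No

Reflexive: yes — every world is S-related to itself.
Transitive: yes — every two-step S-path is closed by a direct edge.
Antisymmetric: no — 1 S 8 and 8 S 1 with 1 ≠ 8.
So S is not a partial order.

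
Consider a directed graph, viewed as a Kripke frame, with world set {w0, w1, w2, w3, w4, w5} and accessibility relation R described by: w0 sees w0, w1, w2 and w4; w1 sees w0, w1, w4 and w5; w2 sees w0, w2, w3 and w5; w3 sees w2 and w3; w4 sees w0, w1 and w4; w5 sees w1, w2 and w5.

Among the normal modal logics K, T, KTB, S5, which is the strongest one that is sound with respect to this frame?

KTB

Reflexive (axiom T): yes — every world is R-related to itself.
Symmetric (axiom B): yes — every pair in R has its reverse in R.
Euclidean (axiom 5): no — w0 R w1 and w0 R w2, but not w1 R w2.
So F validates K, T, KTB; S5 would additionally require R to be Euclidean. The strongest is KTB.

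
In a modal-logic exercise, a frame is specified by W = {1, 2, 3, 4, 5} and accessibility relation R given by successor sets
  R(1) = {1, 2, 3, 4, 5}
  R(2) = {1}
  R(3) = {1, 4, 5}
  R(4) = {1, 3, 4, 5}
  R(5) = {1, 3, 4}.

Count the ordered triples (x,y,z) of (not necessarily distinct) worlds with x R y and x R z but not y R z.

13

Enumerating: (1,2,2), (1,2,3), (1,2,4), (1,2,5), (1,3,2), (1,3,3), (1,4,2), (1,5,2), (1,5,5), (3,5,5), (4,3,3), (4,5,5), (5,3,3).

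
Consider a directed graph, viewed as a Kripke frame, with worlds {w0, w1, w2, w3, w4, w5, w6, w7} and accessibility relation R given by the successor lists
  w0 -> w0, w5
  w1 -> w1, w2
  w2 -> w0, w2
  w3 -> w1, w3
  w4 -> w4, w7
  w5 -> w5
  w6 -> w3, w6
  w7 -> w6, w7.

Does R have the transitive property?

No

Transitive: no — w1 R w2 and w2 R w0, but not w1 R w0.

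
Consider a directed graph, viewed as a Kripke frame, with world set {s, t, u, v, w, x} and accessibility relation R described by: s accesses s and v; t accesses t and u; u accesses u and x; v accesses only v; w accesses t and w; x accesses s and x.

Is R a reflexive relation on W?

Yes

Reflexive: yes — every world is R-related to itself.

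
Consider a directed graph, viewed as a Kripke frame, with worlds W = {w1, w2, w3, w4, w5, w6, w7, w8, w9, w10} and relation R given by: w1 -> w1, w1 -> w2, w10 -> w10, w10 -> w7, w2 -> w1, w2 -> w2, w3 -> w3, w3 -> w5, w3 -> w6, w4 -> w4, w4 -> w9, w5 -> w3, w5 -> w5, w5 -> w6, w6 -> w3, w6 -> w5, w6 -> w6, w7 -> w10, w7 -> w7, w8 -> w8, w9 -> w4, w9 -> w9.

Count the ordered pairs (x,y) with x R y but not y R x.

R is symmetric; there are no such tuples.

0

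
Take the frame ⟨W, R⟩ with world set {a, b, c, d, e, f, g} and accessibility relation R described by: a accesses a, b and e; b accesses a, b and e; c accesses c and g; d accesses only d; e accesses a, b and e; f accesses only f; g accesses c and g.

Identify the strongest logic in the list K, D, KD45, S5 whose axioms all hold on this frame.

Serial (axiom D): yes — every world has a successor (e.g. a R a).
Euclidean (axiom 5): yes — any two successors of a common world are R-related.
Transitive (axiom 4): yes — every two-step R-path is closed by a direct edge.
Reflexive (axiom T): yes — every world is R-related to itself.
So F validates K, D, KD45, S5. The strongest is S5.

S5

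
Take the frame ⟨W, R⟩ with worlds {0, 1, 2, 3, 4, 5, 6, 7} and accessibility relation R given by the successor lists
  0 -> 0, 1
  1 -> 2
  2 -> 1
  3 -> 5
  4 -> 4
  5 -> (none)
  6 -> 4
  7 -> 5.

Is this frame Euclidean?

Euclidean: no — 0 R 1 and 0 R 0, but not 1 R 0.

No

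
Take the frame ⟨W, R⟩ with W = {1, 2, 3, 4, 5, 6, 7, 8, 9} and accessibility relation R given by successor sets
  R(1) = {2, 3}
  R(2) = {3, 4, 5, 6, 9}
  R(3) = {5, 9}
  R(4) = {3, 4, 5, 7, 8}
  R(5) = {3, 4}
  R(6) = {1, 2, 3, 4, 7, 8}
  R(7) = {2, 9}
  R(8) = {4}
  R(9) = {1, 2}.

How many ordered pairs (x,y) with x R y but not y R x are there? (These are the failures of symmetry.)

Enumerating: (1,2), (1,3), (2,3), (2,4), (2,5), (3,9), (4,3), (4,7), (6,1), (6,3), (6,4), (6,7), (6,8), (7,2), (7,9), (9,1).

16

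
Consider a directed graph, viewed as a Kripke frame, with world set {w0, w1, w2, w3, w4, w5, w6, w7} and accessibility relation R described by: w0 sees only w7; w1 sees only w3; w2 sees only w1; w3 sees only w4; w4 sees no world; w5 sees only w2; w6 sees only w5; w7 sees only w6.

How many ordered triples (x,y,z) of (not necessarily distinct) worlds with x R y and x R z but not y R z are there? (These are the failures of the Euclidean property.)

Enumerating: (w0,w7,w7), (w1,w3,w3), (w2,w1,w1), (w3,w4,w4), (w5,w2,w2), (w6,w5,w5), (w7,w6,w6).

7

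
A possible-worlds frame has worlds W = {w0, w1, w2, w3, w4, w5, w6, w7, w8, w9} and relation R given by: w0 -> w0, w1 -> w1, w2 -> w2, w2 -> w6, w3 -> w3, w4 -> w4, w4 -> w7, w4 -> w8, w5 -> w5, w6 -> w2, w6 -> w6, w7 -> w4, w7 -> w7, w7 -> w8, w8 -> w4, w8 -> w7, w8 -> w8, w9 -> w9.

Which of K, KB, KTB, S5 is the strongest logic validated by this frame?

Symmetric (axiom B): yes — every pair in R has its reverse in R.
Reflexive (axiom T): yes — every world is R-related to itself.
Euclidean (axiom 5): yes — any two successors of a common world are R-related.
So F validates K, KB, KTB, S5. The strongest is S5.

S5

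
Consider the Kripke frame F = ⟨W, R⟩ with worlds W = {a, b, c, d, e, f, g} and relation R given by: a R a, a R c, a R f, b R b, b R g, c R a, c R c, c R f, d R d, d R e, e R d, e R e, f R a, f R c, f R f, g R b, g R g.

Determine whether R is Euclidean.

Yes

Euclidean: yes — any two successors of a common world are R-related.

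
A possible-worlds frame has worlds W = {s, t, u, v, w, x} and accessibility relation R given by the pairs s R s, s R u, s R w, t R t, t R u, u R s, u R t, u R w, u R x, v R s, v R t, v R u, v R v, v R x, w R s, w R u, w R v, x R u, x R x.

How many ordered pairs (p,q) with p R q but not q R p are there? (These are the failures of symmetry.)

5

Enumerating: (v,s), (v,t), (v,u), (v,x), (w,v).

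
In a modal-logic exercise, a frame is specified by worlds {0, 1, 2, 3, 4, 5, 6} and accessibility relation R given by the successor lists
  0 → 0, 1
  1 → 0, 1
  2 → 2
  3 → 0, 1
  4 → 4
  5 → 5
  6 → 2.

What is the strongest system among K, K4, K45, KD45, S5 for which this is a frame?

KD45

Transitive (axiom 4): yes — every two-step R-path is closed by a direct edge.
Euclidean (axiom 5): yes — any two successors of a common world are R-related.
Serial (axiom D): yes — every world has a successor (e.g. 0 R 0).
Reflexive (axiom T): no — 3 is not related to itself.
So F validates K, K4, K45, KD45; S5 would additionally require R to be reflexive. The strongest is KD45.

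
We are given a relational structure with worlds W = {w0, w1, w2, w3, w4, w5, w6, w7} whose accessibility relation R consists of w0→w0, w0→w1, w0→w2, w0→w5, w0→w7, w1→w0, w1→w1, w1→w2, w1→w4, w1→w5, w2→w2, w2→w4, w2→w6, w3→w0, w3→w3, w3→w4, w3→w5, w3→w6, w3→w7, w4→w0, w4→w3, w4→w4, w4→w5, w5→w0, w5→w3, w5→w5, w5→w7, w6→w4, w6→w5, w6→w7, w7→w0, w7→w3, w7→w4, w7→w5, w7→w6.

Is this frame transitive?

No

Transitive: no — w0 R w1 and w1 R w4, but not w0 R w4.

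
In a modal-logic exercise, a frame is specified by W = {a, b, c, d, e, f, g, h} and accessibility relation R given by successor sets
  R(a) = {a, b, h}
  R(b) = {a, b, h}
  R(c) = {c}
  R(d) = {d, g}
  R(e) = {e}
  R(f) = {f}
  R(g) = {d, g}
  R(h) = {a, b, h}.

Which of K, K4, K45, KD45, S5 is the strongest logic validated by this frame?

S5

Transitive (axiom 4): yes — every two-step R-path is closed by a direct edge.
Euclidean (axiom 5): yes — any two successors of a common world are R-related.
Serial (axiom D): yes — every world has a successor (e.g. a R a).
Reflexive (axiom T): yes — every world is R-related to itself.
So F validates K, K4, K45, KD45, S5. The strongest is S5.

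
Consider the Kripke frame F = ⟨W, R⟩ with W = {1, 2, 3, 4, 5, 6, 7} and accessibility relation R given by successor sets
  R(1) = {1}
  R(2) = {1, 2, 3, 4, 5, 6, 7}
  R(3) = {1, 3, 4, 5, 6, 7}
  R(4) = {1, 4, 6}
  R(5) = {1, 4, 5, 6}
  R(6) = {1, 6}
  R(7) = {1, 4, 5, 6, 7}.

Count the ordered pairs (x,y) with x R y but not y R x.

Enumerating: (2,1), (2,3), (2,4), (2,5), (2,6), (2,7), (3,1), (3,4), (3,5), (3,6), (3,7), (4,1), … and 9 more.
Total: 21.

21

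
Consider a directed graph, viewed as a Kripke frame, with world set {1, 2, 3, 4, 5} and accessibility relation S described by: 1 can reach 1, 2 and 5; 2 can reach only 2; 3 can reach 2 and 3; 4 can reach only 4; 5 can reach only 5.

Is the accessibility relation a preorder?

Yes

Reflexive: yes — every world is S-related to itself.
Transitive: yes — every two-step S-path is closed by a direct edge.
So S is a preorder.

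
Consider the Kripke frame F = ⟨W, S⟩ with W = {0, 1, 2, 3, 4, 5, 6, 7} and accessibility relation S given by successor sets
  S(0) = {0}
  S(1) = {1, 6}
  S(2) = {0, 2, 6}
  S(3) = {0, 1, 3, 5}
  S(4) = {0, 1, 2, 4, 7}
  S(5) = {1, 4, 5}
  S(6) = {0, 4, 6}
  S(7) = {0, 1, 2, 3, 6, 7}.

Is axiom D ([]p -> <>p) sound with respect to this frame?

Yes

The schema D characterises exactly the serial frames.
Serial: yes — every world has a successor (e.g. 0 S 0).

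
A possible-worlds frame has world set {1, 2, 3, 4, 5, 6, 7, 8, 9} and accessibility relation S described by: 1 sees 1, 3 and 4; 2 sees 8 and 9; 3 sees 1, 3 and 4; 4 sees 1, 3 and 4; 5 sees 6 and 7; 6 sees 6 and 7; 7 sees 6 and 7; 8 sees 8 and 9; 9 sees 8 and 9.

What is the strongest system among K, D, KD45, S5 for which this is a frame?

Serial (axiom D): yes — every world has a successor (e.g. 1 S 1).
Euclidean (axiom 5): yes — any two successors of a common world are S-related.
Transitive (axiom 4): yes — every two-step S-path is closed by a direct edge.
Reflexive (axiom T): no — 2 is not related to itself.
So F validates K, D, KD45; S5 would additionally require S to be reflexive. The strongest is KD45.

KD45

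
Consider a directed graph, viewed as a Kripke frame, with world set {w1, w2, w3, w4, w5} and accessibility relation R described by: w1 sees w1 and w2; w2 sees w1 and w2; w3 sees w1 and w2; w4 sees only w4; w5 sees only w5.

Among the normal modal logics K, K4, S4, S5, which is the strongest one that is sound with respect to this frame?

K4

Transitive (axiom 4): yes — every two-step R-path is closed by a direct edge.
Reflexive (axiom T): no — w3 is not related to itself.
Euclidean (axiom 5): yes — any two successors of a common world are R-related.
So F validates K, K4; S4 would additionally require R to be reflexive. The strongest is K4.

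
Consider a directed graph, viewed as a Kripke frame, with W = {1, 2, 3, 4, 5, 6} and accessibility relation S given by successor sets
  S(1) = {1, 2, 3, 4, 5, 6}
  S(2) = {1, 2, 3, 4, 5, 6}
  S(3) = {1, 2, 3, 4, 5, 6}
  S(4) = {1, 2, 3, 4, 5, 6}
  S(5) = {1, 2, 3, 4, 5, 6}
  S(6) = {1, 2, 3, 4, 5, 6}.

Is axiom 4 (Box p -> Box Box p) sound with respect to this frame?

Yes

The schema 4 characterises exactly the transitive frames.
Transitive: yes — every two-step S-path is closed by a direct edge.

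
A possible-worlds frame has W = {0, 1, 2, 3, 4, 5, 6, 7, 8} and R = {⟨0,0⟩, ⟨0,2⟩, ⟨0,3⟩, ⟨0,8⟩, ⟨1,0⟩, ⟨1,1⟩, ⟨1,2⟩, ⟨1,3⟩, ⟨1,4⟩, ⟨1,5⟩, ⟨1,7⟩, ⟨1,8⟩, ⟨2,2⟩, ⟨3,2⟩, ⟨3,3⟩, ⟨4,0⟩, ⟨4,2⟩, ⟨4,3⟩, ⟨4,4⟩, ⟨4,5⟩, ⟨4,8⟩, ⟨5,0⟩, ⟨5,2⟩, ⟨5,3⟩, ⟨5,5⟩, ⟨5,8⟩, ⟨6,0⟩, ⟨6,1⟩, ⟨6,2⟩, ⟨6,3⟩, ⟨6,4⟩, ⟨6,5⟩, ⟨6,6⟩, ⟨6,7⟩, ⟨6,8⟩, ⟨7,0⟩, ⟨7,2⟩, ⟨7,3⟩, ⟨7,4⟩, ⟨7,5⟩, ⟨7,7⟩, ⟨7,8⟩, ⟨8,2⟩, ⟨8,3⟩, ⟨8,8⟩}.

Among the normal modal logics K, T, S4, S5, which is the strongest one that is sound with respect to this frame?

S4

Reflexive (axiom T): yes — every world is R-related to itself.
Transitive (axiom 4): yes — every two-step R-path is closed by a direct edge.
Euclidean (axiom 5): no — 0 R 2 and 0 R 3, but not 2 R 3.
So F validates K, T, S4; S5 would additionally require R to be Euclidean. The strongest is S4.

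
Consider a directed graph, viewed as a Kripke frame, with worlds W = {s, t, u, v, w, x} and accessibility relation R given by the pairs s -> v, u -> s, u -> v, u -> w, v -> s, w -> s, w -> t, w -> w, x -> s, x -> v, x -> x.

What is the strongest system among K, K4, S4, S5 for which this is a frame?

Transitive (axiom 4): no — u R w and w R t, but not u R t.
Reflexive (axiom T): no — s is not related to itself.
Euclidean (axiom 5): no — u R s and u R w, but not s R w.
So F validates K; K4 would additionally require R to be transitive. The strongest is K.

K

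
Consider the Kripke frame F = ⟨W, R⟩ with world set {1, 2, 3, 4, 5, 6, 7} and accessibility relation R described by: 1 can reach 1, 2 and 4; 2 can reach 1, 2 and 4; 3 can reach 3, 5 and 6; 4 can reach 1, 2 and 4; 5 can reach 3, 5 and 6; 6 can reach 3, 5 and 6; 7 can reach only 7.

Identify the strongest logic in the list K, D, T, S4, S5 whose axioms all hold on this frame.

Serial (axiom D): yes — every world has a successor (e.g. 1 R 1).
Reflexive (axiom T): yes — every world is R-related to itself.
Transitive (axiom 4): yes — every two-step R-path is closed by a direct edge.
Euclidean (axiom 5): yes — any two successors of a common world are R-related.
So F validates K, D, T, S4, S5. The strongest is S5.

S5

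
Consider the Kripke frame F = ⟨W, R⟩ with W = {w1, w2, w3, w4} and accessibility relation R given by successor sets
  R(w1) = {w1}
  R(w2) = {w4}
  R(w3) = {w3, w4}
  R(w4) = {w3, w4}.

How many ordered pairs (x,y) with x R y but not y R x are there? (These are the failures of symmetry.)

Enumerating: (w2,w4).

1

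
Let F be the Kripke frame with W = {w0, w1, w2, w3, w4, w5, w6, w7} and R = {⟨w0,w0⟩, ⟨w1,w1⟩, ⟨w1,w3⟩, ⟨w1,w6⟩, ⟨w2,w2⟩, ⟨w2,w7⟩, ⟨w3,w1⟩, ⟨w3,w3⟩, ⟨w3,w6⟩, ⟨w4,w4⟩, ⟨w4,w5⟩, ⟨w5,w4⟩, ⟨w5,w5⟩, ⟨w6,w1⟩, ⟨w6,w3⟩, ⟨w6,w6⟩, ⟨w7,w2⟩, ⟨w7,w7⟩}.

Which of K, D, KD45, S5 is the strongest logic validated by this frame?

Serial (axiom D): yes — every world has a successor (e.g. w0 R w0).
Euclidean (axiom 5): yes — any two successors of a common world are R-related.
Transitive (axiom 4): yes — every two-step R-path is closed by a direct edge.
Reflexive (axiom T): yes — every world is R-related to itself.
So F validates K, D, KD45, S5. The strongest is S5.

S5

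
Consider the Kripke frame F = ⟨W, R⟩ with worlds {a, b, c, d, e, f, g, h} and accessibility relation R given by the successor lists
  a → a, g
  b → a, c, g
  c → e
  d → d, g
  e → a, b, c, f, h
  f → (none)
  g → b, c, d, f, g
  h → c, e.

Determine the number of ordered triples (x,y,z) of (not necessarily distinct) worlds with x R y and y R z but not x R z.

26

Enumerating: (a,g,b), (a,g,c), (a,g,d), (a,g,f), (b,c,e), (b,g,b), (b,g,d), (b,g,f), (c,e,a), (c,e,b), (c,e,c), (c,e,f), … and 14 more.
Total: 26.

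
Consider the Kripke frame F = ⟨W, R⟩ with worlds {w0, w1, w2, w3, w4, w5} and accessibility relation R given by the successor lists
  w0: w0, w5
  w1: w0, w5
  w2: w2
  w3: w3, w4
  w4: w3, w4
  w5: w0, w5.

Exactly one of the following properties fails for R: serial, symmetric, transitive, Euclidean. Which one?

symmetric

Serial: yes — every world has a successor (e.g. w0 R w0).
Symmetric: no — w1 R w0 but not w0 R w1.
Transitive: yes — every two-step R-path is closed by a direct edge.
Euclidean: yes — any two successors of a common world are R-related.
Only symmetric fails.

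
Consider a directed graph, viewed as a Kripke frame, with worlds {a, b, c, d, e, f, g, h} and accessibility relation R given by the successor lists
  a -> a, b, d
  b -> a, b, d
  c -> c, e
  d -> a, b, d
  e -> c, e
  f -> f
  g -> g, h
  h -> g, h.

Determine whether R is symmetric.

Symmetric: yes — every pair in R has its reverse in R.

Yes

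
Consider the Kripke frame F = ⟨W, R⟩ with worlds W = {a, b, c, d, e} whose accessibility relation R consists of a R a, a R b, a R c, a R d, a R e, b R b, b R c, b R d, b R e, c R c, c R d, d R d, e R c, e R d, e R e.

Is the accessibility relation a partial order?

Reflexive: yes — every world is R-related to itself.
Transitive: yes — every two-step R-path is closed by a direct edge.
Antisymmetric: yes — no distinct pair is related both ways.
So R is a partial order.

Yes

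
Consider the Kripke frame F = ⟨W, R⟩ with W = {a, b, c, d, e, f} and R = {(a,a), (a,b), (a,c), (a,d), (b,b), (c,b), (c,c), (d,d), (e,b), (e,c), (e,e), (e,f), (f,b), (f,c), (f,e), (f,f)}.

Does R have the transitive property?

Transitive: yes — every two-step R-path is closed by a direct edge.

Yes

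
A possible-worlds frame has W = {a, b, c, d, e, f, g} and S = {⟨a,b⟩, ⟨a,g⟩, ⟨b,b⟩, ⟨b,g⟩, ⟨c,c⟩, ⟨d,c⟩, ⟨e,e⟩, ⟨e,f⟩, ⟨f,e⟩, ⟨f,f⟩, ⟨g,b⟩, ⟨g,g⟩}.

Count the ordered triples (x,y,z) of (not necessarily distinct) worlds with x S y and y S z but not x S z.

0

S is transitive; there are no such tuples.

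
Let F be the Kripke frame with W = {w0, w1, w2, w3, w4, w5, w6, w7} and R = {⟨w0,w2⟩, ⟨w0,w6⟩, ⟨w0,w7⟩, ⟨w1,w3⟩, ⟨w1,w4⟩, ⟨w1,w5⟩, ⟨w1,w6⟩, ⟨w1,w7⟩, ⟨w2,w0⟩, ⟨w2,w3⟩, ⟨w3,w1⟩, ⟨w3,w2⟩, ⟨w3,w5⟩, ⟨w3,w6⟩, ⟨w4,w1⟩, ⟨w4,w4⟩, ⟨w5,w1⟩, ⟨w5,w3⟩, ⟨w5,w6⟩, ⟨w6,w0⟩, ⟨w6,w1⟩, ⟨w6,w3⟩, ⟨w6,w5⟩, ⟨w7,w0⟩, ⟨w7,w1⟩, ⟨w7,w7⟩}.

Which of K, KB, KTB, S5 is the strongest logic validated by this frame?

KB

Symmetric (axiom B): yes — every pair in R has its reverse in R.
Reflexive (axiom T): no — w0 is not related to itself.
Euclidean (axiom 5): no — w0 R w2 and w0 R w6, but not w2 R w6.
So F validates K, KB; KTB would additionally require R to be reflexive. The strongest is KB.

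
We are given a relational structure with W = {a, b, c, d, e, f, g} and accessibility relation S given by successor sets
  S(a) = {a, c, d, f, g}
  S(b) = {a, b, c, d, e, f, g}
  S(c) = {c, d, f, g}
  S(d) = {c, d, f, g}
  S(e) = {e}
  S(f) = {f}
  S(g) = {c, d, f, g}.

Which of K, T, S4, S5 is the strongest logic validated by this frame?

Reflexive (axiom T): yes — every world is S-related to itself.
Transitive (axiom 4): yes — every two-step S-path is closed by a direct edge.
Euclidean (axiom 5): no — a S f and a S c, but not f S c.
So F validates K, T, S4; S5 would additionally require S to be Euclidean. The strongest is S4.

S4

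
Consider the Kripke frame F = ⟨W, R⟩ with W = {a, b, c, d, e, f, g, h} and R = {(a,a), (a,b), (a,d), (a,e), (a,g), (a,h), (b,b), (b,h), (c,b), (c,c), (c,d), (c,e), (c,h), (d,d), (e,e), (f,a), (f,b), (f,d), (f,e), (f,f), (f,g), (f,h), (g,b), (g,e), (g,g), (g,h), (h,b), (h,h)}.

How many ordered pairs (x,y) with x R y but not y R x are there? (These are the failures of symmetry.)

Enumerating: (a,b), (a,d), (a,e), (a,g), (a,h), (c,b), (c,d), (c,e), (c,h), (f,a), (f,b), (f,d), (f,e), (f,g), (f,h), (g,b), (g,e), (g,h).

18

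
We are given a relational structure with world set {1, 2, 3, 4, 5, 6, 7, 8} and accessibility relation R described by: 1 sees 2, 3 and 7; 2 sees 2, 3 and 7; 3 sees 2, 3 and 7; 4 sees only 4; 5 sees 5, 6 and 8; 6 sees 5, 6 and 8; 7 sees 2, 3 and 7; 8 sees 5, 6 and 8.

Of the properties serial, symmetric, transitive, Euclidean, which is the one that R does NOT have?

Serial: yes — every world has a successor (e.g. 1 R 2).
Symmetric: no — 1 R 2 but not 2 R 1.
Transitive: yes — every two-step R-path is closed by a direct edge.
Euclidean: yes — any two successors of a common world are R-related.
Only symmetric fails.

symmetric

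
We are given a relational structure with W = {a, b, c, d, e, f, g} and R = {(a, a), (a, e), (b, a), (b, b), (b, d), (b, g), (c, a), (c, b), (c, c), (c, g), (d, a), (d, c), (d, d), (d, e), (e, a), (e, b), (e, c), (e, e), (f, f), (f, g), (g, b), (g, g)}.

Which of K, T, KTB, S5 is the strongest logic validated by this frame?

T

Reflexive (axiom T): yes — every world is R-related to itself.
Symmetric (axiom B): no — b R a but not a R b.
Euclidean (axiom 5): no — b R a and b R d, but not a R d.
So F validates K, T; KTB would additionally require R to be symmetric. The strongest is T.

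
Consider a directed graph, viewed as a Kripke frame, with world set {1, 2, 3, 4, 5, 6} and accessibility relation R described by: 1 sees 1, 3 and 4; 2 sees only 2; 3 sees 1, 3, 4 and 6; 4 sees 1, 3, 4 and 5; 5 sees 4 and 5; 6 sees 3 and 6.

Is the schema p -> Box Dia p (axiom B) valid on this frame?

By correspondence theory, B is valid on a frame iff R is symmetric.
Symmetric: yes — every pair in R has its reverse in R.

Yes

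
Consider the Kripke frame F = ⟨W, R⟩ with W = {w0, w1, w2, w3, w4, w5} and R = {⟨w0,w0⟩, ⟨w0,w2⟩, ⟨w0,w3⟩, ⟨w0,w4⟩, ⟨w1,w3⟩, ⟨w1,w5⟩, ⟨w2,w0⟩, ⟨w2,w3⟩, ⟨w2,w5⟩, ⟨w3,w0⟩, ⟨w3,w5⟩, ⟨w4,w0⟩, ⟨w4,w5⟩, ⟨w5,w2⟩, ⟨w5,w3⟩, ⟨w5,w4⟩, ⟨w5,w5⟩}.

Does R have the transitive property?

No

Transitive: no — w0 R w2 and w2 R w5, but not w0 R w5.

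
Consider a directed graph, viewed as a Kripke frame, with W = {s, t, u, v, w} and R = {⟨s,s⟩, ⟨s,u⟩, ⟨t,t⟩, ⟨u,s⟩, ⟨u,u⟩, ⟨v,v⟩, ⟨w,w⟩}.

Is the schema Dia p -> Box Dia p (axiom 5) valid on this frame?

By correspondence theory, 5 is valid on a frame iff R is Euclidean.
Euclidean: yes — any two successors of a common world are R-related.

Yes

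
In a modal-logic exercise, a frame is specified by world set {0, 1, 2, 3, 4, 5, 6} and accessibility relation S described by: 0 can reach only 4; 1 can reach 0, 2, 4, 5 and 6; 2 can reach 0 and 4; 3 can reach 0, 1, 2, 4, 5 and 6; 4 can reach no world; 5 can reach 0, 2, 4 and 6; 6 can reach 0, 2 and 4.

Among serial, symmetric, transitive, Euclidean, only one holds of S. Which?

Serial: no — 4 has no S-successor.
Symmetric: no — 0 S 4 but not 4 S 0.
Transitive: yes — every two-step S-path is closed by a direct edge.
Euclidean: no — 1 S 0 and 1 S 2, but not 0 S 2.
Only transitive holds.

transitive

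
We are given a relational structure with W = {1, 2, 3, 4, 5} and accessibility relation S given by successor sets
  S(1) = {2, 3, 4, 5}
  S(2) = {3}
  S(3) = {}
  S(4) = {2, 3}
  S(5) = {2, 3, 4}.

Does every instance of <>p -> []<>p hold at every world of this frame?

The schema 5 characterises exactly the Euclidean frames.
Euclidean: no — 1 S 2 and 1 S 4, but not 2 S 4.

No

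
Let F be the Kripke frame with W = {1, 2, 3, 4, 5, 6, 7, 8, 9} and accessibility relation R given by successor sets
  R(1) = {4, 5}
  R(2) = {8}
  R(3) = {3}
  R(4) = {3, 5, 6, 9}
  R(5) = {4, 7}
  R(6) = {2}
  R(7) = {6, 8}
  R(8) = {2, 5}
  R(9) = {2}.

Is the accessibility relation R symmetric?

Symmetric: no — 1 R 4 but not 4 R 1.

No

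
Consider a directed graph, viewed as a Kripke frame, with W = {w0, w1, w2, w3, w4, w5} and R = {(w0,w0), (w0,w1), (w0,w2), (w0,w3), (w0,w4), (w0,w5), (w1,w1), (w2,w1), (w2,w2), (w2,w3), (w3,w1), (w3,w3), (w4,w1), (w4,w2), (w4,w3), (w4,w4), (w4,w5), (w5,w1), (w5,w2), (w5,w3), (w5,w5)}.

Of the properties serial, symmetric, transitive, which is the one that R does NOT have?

symmetric

Serial: yes — every world has a successor (e.g. w0 R w0).
Symmetric: no — w0 R w1 but not w1 R w0.
Transitive: yes — every two-step R-path is closed by a direct edge.
Only symmetric fails.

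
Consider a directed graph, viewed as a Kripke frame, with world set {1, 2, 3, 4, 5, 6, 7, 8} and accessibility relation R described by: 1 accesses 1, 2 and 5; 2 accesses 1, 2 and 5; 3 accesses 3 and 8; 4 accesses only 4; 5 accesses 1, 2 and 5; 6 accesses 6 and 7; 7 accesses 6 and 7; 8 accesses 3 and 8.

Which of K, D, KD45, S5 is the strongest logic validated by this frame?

S5

Serial (axiom D): yes — every world has a successor (e.g. 1 R 1).
Euclidean (axiom 5): yes — any two successors of a common world are R-related.
Transitive (axiom 4): yes — every two-step R-path is closed by a direct edge.
Reflexive (axiom T): yes — every world is R-related to itself.
So F validates K, D, KD45, S5. The strongest is S5.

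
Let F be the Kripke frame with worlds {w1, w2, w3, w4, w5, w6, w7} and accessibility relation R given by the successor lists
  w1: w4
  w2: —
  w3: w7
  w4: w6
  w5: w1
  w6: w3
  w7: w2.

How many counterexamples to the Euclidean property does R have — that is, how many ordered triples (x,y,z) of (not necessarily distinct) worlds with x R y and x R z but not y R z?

Enumerating: (w1,w4,w4), (w3,w7,w7), (w4,w6,w6), (w5,w1,w1), (w6,w3,w3), (w7,w2,w2).

6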